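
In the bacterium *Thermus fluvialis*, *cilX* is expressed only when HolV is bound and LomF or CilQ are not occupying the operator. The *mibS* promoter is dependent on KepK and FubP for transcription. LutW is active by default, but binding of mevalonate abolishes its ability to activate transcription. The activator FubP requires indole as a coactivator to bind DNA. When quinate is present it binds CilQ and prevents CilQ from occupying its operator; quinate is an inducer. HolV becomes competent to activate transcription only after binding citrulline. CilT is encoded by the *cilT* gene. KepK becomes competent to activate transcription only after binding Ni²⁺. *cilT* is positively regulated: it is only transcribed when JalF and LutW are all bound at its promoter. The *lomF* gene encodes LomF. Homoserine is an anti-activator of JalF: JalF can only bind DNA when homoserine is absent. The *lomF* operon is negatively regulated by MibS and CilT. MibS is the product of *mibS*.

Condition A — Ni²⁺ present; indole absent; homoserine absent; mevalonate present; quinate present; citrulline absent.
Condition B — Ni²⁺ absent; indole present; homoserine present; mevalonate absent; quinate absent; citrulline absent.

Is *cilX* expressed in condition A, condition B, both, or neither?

Condition A:
Ni²⁺ is present, so KepK is active.
Indole is absent, so FubP is inactive.
Required activator FubP is absent, so *mibS* is not transcribed.
So MibS is not produced.
Homoserine is absent, so JalF is active.
Mevalonate is present, so LutW is inactive.
Required activator LutW is absent, so *cilT* is not transcribed.
So CilT is not produced.
With no repressor bound, *lomF* is transcribed.
So LomF is produced and active.
Quinate is present, so CilQ is inactive.
Citrulline is absent, so HolV is inactive.
With repressor LomF bound, *cilX* is not transcribed.
→ *cilX* is OFF in A.
Condition B:
Ni²⁺ is absent, so KepK is inactive.
Indole is present, so FubP is active.
Required activator KepK is absent, so *mibS* is not transcribed.
So MibS is not produced.
Homoserine is present, so JalF is inactive.
Mevalonate is absent, so LutW is active.
Required activator JalF is absent, so *cilT* is not transcribed.
So CilT is not produced.
With no repressor bound, *lomF* is transcribed.
So LomF is produced and active.
Quinate is absent, so CilQ is active.
Citrulline is absent, so HolV is inactive.
With repressor LomF bound, *cilX* is not transcribed.
→ *cilX* is OFF in B.

neither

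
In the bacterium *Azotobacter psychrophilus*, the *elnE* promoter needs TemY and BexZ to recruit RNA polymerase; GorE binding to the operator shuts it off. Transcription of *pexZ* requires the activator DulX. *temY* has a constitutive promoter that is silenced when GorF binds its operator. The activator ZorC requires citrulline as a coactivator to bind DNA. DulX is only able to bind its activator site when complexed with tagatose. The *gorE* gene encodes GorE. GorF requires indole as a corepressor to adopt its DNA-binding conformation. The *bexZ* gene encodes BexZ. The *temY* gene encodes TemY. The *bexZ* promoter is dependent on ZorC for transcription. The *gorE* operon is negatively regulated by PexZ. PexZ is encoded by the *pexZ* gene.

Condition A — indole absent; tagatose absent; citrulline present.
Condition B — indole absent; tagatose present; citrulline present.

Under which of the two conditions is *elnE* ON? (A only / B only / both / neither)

Condition A:
Indole is absent, so GorF is inactive.
With no repressor bound, *temY* is transcribed.
So TemY is produced and active.
Tagatose is absent, so DulX is inactive.
Required activator DulX is absent, so *pexZ* is not transcribed.
So PexZ is not produced.
With no repressor bound, *gorE* is transcribed.
So GorE is produced and active.
Citrulline is present, so ZorC is active.
No repressor is bound and ZorC is active, so *bexZ* is transcribed.
So BexZ is produced and active.
With repressor GorE bound, *elnE* is not transcribed.
→ *elnE* is OFF in A.
Condition B:
Indole is absent, so GorF is inactive.
With no repressor bound, *temY* is transcribed.
So TemY is produced and active.
Tagatose is present, so DulX is active.
No repressor is bound and DulX is active, so *pexZ* is transcribed.
So PexZ is produced and active.
With repressor PexZ bound, *gorE* is not transcribed.
So GorE is not produced.
Citrulline is present, so ZorC is active.
No repressor is bound and ZorC is active, so *bexZ* is transcribed.
So BexZ is produced and active.
No repressor is bound and TemY and BexZ are active, so *elnE* is transcribed.
→ *elnE* is ON in B.

B only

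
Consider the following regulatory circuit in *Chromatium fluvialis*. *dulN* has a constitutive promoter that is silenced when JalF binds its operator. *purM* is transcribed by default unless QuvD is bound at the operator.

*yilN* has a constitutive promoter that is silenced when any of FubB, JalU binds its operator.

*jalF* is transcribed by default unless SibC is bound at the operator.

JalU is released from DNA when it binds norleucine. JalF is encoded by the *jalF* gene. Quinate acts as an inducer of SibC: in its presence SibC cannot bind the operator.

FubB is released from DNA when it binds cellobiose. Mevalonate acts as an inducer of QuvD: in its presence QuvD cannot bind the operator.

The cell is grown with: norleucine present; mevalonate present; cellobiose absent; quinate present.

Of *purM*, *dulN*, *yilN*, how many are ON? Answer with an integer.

Mevalonate is present, so QuvD is inactive.
With no repressor bound, *purM* is transcribed.
→ *purM* is ON.
Quinate is present, so SibC is inactive.
With no repressor bound, *jalF* is transcribed.
So JalF is produced and active.
With repressor JalF bound, *dulN* is not transcribed.
→ *dulN* is OFF.
Cellobiose is absent, so FubB is active.
Norleucine is present, so JalU is inactive.
With repressor FubB bound, *yilN* is not transcribed.
→ *yilN* is OFF.
1 of the 3 genes is transcribed.

1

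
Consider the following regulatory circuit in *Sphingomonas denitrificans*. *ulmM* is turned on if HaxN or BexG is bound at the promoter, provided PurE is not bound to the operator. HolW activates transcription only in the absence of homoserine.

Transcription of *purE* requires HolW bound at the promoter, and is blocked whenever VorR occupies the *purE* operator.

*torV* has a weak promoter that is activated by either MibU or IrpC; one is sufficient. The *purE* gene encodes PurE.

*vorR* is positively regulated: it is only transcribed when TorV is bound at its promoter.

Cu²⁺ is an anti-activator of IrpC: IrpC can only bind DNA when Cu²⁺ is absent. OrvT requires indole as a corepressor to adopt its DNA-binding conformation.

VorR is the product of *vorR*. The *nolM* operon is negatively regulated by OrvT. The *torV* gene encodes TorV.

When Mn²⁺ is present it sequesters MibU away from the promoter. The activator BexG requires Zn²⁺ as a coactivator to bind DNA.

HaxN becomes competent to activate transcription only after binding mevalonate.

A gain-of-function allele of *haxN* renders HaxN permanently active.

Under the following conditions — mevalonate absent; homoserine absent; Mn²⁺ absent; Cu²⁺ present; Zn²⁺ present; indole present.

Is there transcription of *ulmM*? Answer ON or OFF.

ON

Homoserine is absent, so HolW is active.
Mn²⁺ is absent, so MibU is active.
Cu²⁺ is present, so IrpC is inactive.
Activator MibU is present, so *torV* is transcribed.
So TorV is produced and active.
No repressor is bound and TorV is active, so *vorR* is transcribed.
So VorR is produced and active.
With repressor VorR bound, *purE* is not transcribed.
So PurE is not produced.
HaxN is constitutively active in this strain.
Zn²⁺ is present, so BexG is active.
Activator HaxN is present, so *ulmM* is transcribed.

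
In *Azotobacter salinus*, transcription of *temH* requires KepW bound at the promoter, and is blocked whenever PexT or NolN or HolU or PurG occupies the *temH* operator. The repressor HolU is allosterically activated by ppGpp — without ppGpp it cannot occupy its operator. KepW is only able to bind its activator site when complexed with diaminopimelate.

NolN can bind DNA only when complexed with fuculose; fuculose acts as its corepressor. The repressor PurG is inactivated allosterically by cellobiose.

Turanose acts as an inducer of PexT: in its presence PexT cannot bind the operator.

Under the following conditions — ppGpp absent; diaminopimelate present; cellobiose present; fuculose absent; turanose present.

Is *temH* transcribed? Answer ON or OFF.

ON

Turanose is present, so PexT is inactive.
Fuculose is absent, so NolN is inactive.
ppGpp is absent, so HolU is inactive.
Diaminopimelate is present, so KepW is active.
Cellobiose is present, so PurG is inactive.
No repressor is bound and KepW is active, so *temH* is transcribed.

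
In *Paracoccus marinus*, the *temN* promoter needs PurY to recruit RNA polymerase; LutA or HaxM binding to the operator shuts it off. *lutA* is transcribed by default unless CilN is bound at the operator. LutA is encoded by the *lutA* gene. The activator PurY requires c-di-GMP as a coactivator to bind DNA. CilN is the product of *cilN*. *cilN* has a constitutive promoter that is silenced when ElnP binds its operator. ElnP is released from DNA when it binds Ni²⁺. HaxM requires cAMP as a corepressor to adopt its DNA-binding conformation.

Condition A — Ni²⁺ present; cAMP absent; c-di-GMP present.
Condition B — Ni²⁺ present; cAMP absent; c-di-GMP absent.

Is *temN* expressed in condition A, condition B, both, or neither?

A only

Condition A:
Ni²⁺ is present, so ElnP is inactive.
With no repressor bound, *cilN* is transcribed.
So CilN is produced and active.
With repressor CilN bound, *lutA* is not transcribed.
So LutA is not produced.
cAMP is absent, so HaxM is inactive.
c-di-GMP is present, so PurY is active.
No repressor is bound and PurY is active, so *temN* is transcribed.
→ *temN* is ON in A.
Condition B:
Ni²⁺ is present, so ElnP is inactive.
With no repressor bound, *cilN* is transcribed.
So CilN is produced and active.
With repressor CilN bound, *lutA* is not transcribed.
So LutA is not produced.
cAMP is absent, so HaxM is inactive.
c-di-GMP is absent, so PurY is inactive.
Required activator PurY is absent, so *temN* is not transcribed.
→ *temN* is OFF in B.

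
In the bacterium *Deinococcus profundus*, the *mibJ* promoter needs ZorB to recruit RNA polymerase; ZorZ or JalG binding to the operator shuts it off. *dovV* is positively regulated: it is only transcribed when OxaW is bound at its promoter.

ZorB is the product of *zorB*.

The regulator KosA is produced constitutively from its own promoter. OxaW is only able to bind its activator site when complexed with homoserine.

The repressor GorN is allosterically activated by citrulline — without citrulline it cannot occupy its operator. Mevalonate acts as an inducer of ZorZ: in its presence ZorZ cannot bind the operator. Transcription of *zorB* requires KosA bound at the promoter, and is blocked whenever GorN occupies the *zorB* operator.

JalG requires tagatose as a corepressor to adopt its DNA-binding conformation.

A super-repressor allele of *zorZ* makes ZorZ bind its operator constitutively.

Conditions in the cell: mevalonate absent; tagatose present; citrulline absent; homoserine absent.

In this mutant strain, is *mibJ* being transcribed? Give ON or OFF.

OFF

KosA is produced constitutively and is active.
Citrulline is absent, so GorN is inactive.
No repressor is bound and KosA is active, so *zorB* is transcribed.
So ZorB is produced and active.
ZorZ is constitutively active in this strain.
Tagatose is present, so JalG is active.
With repressor ZorZ bound, *mibJ* is not transcribed.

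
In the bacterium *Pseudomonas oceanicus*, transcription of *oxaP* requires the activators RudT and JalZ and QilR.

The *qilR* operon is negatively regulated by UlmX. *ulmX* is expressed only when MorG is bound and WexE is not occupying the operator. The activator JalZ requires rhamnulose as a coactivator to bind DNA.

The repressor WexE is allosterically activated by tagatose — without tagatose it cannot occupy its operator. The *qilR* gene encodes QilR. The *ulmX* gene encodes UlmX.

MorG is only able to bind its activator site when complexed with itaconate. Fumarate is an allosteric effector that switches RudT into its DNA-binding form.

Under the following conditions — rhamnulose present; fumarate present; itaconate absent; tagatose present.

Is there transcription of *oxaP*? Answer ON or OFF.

ON

Fumarate is present, so RudT is active.
Rhamnulose is present, so JalZ is active.
Tagatose is present, so WexE is active.
Itaconate is absent, so MorG is inactive.
With repressor WexE bound, *ulmX* is not transcribed.
So UlmX is not produced.
With no repressor bound, *qilR* is transcribed.
So QilR is produced and active.
No repressor is bound and RudT and JalZ and QilR are active, so *oxaP* is transcribed.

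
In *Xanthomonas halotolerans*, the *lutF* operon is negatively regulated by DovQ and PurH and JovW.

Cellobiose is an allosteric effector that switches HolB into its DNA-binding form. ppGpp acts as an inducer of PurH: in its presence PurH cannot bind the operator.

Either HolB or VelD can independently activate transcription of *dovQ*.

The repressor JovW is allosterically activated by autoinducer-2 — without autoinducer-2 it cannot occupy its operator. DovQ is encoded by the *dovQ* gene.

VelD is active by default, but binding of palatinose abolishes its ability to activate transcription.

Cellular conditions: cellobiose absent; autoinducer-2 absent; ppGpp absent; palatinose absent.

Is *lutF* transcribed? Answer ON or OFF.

OFF

Cellobiose is absent, so HolB is inactive.
Palatinose is absent, so VelD is active.
Activator VelD is present, so *dovQ* is transcribed.
So DovQ is produced and active.
ppGpp is absent, so PurH is active.
Autoinducer-2 is absent, so JovW is inactive.
With repressor DovQ bound, *lutF* is not transcribed.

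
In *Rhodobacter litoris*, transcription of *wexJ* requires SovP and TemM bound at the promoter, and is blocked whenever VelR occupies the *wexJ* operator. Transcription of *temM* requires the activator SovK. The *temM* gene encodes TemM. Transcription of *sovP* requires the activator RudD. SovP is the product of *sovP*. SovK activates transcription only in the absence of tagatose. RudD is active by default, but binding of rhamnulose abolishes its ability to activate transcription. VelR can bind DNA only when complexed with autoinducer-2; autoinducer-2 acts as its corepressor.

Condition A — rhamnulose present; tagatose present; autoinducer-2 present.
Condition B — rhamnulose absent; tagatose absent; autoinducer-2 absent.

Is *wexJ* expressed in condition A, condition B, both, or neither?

Condition A:
Rhamnulose is present, so RudD is inactive.
Required activator RudD is absent, so *sovP* is not transcribed.
So SovP is not produced.
Tagatose is present, so SovK is inactive.
Required activator SovK is absent, so *temM* is not transcribed.
So TemM is not produced.
Autoinducer-2 is present, so VelR is active.
With repressor VelR bound, *wexJ* is not transcribed.
→ *wexJ* is OFF in A.
Condition B:
Rhamnulose is absent, so RudD is active.
No repressor is bound and RudD is active, so *sovP* is transcribed.
So SovP is produced and active.
Tagatose is absent, so SovK is active.
No repressor is bound and SovK is active, so *temM* is transcribed.
So TemM is produced and active.
Autoinducer-2 is absent, so VelR is inactive.
No repressor is bound and SovP and TemM are active, so *wexJ* is transcribed.
→ *wexJ* is ON in B.

B only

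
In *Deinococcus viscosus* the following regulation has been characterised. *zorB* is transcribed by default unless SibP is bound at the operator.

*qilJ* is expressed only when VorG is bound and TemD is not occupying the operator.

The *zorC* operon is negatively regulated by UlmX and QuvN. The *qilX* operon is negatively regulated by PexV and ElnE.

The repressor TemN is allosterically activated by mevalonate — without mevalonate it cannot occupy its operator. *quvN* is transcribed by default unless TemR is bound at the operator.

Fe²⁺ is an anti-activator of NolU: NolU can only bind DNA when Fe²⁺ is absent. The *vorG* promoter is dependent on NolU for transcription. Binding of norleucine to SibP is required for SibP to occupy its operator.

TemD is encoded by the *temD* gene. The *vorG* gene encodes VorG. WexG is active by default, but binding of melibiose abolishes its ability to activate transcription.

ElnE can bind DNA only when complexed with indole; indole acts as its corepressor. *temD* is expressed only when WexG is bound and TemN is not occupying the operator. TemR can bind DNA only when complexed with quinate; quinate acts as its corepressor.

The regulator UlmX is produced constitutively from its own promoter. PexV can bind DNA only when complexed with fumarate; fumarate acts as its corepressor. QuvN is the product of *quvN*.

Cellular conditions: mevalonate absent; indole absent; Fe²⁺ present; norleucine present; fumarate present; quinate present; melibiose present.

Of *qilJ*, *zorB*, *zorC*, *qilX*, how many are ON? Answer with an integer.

0

Fe²⁺ is present, so NolU is inactive.
Required activator NolU is absent, so *vorG* is not transcribed.
So VorG is not produced.
Mevalonate is absent, so TemN is inactive.
Melibiose is present, so WexG is inactive.
Required activator WexG is absent, so *temD* is not transcribed.
So TemD is not produced.
Required activator VorG is absent, so *qilJ* is not transcribed.
→ *qilJ* is OFF.
Norleucine is present, so SibP is active.
With repressor SibP bound, *zorB* is not transcribed.
→ *zorB* is OFF.
UlmX is produced constitutively and is active.
Quinate is present, so TemR is active.
With repressor TemR bound, *quvN* is not transcribed.
So QuvN is not produced.
With repressor UlmX bound, *zorC* is not transcribed.
→ *zorC* is OFF.
Fumarate is present, so PexV is active.
Indole is absent, so ElnE is inactive.
With repressor PexV bound, *qilX* is not transcribed.
→ *qilX* is OFF.
0 of the 4 genes are transcribed.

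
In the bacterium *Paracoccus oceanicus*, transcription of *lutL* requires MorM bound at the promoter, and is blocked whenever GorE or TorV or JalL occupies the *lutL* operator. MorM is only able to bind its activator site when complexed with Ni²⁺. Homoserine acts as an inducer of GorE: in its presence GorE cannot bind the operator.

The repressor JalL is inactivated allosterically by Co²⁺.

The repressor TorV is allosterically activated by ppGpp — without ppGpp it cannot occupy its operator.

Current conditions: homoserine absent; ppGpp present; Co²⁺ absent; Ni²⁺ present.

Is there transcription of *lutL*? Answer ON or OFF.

Homoserine is absent, so GorE is active.
ppGpp is present, so TorV is active.
Ni²⁺ is present, so MorM is active.
Co²⁺ is absent, so JalL is active.
With repressor GorE bound, *lutL* is not transcribed.

OFF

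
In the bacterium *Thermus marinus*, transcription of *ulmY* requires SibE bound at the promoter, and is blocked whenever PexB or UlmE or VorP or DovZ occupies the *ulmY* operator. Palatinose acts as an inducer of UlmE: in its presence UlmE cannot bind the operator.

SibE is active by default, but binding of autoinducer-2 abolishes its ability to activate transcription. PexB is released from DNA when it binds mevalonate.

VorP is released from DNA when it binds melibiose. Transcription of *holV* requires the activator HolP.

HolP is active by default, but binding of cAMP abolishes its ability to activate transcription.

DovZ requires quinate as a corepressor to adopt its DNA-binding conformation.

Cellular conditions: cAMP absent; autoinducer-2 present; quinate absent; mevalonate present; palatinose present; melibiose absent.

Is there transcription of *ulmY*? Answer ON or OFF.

OFF

Mevalonate is present, so PexB is inactive.
Palatinose is present, so UlmE is inactive.
Melibiose is absent, so VorP is active.
Autoinducer-2 is present, so SibE is inactive.
Quinate is absent, so DovZ is inactive.
With repressor VorP bound, *ulmY* is not transcribed.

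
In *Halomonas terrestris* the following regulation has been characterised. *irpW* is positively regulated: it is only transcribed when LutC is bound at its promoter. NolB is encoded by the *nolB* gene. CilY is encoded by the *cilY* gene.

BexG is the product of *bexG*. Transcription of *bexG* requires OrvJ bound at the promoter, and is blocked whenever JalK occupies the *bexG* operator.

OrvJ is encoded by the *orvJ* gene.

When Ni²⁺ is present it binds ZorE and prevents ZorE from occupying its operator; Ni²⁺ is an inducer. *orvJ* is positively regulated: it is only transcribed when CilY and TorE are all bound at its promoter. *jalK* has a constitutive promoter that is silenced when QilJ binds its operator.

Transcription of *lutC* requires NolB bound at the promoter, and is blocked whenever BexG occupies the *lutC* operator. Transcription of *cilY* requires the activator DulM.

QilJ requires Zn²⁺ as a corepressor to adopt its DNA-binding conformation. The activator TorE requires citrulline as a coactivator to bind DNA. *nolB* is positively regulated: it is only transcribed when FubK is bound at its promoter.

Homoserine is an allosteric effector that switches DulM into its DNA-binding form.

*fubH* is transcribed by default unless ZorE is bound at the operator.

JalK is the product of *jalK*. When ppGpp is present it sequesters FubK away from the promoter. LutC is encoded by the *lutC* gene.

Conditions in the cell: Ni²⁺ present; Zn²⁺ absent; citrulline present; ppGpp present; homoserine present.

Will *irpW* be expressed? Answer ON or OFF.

OFF

Homoserine is present, so DulM is active.
No repressor is bound and DulM is active, so *cilY* is transcribed.
So CilY is produced and active.
Citrulline is present, so TorE is active.
No repressor is bound and CilY and TorE are active, so *orvJ* is transcribed.
So OrvJ is produced and active.
Zn²⁺ is absent, so QilJ is inactive.
With no repressor bound, *jalK* is transcribed.
So JalK is produced and active.
With repressor JalK bound, *bexG* is not transcribed.
So BexG is not produced.
ppGpp is present, so FubK is inactive.
Required activator FubK is absent, so *nolB* is not transcribed.
So NolB is not produced.
Required activator NolB is absent, so *lutC* is not transcribed.
So LutC is not produced.
Required activator LutC is absent, so *irpW* is not transcribed.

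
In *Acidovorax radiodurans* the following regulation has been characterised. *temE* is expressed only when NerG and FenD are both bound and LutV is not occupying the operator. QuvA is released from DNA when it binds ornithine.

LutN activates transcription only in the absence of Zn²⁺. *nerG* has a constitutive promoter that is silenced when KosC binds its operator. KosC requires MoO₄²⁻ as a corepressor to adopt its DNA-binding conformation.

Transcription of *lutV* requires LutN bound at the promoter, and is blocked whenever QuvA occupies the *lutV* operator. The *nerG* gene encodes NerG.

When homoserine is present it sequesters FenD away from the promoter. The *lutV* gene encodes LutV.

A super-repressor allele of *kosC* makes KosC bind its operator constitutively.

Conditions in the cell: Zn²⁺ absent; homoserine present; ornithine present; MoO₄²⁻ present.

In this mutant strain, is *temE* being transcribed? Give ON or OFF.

OFF

KosC is constitutively active in this strain.
With repressor KosC bound, *nerG* is not transcribed.
So NerG is not produced.
Zn²⁺ is absent, so LutN is active.
Ornithine is present, so QuvA is inactive.
No repressor is bound and LutN is active, so *lutV* is transcribed.
So LutV is produced and active.
Homoserine is present, so FenD is inactive.
With repressor LutV bound, *temE* is not transcribed.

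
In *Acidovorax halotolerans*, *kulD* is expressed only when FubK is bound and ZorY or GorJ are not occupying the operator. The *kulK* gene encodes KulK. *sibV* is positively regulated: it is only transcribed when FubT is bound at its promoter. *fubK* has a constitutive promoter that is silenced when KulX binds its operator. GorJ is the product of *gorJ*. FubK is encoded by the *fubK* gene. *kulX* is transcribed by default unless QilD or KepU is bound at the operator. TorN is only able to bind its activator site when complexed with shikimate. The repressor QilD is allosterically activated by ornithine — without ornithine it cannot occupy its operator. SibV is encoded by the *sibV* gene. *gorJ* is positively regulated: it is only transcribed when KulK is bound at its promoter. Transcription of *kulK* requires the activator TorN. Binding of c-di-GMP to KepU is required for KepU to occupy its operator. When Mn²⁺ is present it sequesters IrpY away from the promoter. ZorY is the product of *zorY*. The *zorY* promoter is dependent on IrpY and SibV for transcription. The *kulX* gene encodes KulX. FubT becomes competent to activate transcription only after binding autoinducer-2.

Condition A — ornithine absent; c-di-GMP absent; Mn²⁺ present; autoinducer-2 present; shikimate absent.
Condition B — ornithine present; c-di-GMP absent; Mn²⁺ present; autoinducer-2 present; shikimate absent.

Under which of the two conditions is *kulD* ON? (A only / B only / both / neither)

Condition A:
Ornithine is absent, so QilD is inactive.
c-di-GMP is absent, so KepU is inactive.
With no repressor bound, *kulX* is transcribed.
So KulX is produced and active.
With repressor KulX bound, *fubK* is not transcribed.
So FubK is not produced.
Mn²⁺ is present, so IrpY is inactive.
Autoinducer-2 is present, so FubT is active.
No repressor is bound and FubT is active, so *sibV* is transcribed.
So SibV is produced and active.
Required activator IrpY is absent, so *zorY* is not transcribed.
So ZorY is not produced.
Shikimate is absent, so TorN is inactive.
Required activator TorN is absent, so *kulK* is not transcribed.
So KulK is not produced.
Required activator KulK is absent, so *gorJ* is not transcribed.
So GorJ is not produced.
Required activator FubK is absent, so *kulD* is not transcribed.
→ *kulD* is OFF in A.
Condition B:
Ornithine is present, so QilD is active.
c-di-GMP is absent, so KepU is inactive.
With repressor QilD bound, *kulX* is not transcribed.
So KulX is not produced.
With no repressor bound, *fubK* is transcribed.
So FubK is produced and active.
Mn²⁺ is present, so IrpY is inactive.
Autoinducer-2 is present, so FubT is active.
No repressor is bound and FubT is active, so *sibV* is transcribed.
So SibV is produced and active.
Required activator IrpY is absent, so *zorY* is not transcribed.
So ZorY is not produced.
Shikimate is absent, so TorN is inactive.
Required activator TorN is absent, so *kulK* is not transcribed.
So KulK is not produced.
Required activator KulK is absent, so *gorJ* is not transcribed.
So GorJ is not produced.
No repressor is bound and FubK is active, so *kulD* is transcribed.
→ *kulD* is ON in B.

B only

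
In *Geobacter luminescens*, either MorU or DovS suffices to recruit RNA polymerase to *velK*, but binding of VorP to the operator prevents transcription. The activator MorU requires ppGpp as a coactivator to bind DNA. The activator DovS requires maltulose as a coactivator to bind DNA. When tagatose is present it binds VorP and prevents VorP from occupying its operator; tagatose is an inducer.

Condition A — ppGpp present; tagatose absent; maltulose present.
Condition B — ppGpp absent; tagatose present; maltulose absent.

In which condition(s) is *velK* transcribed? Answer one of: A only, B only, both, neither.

neither

Condition A:
ppGpp is present, so MorU is active.
Tagatose is absent, so VorP is active.
Maltulose is present, so DovS is active.
With repressor VorP bound, *velK* is not transcribed.
→ *velK* is OFF in A.
Condition B:
ppGpp is absent, so MorU is inactive.
Tagatose is present, so VorP is inactive.
Maltulose is absent, so DovS is inactive.
No activator is available at the *velK* promoter, so *velK* is not transcribed.
→ *velK* is OFF in B.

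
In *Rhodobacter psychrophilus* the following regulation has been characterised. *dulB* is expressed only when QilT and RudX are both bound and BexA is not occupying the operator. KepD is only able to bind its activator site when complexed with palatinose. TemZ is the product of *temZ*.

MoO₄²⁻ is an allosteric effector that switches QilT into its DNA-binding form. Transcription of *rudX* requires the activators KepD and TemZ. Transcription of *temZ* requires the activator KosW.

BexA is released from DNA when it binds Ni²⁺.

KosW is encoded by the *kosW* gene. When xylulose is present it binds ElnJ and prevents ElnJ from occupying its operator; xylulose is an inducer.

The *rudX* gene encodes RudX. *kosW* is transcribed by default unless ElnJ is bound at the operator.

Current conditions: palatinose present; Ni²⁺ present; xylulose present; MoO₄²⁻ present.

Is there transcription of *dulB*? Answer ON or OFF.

ON

Ni²⁺ is present, so BexA is inactive.
MoO₄²⁻ is present, so QilT is active.
Palatinose is present, so KepD is active.
Xylulose is present, so ElnJ is inactive.
With no repressor bound, *kosW* is transcribed.
So KosW is produced and active.
No repressor is bound and KosW is active, so *temZ* is transcribed.
So TemZ is produced and active.
No repressor is bound and KepD and TemZ are active, so *rudX* is transcribed.
So RudX is produced and active.
No repressor is bound and QilT and RudX are active, so *dulB* is transcribed.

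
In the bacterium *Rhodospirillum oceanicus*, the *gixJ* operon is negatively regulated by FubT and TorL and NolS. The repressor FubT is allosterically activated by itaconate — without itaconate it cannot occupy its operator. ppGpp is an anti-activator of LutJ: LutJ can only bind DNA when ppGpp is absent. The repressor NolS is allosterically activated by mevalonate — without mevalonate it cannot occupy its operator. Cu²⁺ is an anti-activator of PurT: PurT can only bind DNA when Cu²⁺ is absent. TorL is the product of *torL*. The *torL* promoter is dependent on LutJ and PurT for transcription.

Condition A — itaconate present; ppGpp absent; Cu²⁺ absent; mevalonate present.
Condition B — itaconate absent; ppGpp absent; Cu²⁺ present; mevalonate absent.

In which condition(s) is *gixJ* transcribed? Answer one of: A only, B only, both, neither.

B only

Condition A:
Itaconate is present, so FubT is active.
ppGpp is absent, so LutJ is active.
Cu²⁺ is absent, so PurT is active.
No repressor is bound and LutJ and PurT are active, so *torL* is transcribed.
So TorL is produced and active.
Mevalonate is present, so NolS is active.
With repressor FubT bound, *gixJ* is not transcribed.
→ *gixJ* is OFF in A.
Condition B:
Itaconate is absent, so FubT is inactive.
ppGpp is absent, so LutJ is active.
Cu²⁺ is present, so PurT is inactive.
Required activator PurT is absent, so *torL* is not transcribed.
So TorL is not produced.
Mevalonate is absent, so NolS is inactive.
With no repressor bound, *gixJ* is transcribed.
→ *gixJ* is ON in B.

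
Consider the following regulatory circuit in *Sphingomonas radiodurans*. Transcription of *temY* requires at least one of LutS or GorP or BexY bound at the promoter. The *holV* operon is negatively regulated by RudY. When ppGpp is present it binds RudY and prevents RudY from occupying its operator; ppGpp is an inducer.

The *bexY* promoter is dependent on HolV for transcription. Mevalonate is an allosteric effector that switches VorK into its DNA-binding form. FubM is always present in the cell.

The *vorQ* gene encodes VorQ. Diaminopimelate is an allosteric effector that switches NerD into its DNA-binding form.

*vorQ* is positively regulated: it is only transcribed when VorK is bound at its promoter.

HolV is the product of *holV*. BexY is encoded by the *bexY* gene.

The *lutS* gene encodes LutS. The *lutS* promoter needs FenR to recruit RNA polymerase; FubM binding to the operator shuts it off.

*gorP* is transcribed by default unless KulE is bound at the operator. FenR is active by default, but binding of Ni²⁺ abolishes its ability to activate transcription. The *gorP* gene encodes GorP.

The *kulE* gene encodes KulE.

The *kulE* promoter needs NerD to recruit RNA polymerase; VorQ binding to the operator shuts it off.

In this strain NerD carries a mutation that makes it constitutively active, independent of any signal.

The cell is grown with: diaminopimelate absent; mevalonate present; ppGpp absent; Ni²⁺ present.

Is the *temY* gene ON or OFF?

Ni²⁺ is present, so FenR is inactive.
FubM is produced constitutively and is active.
With repressor FubM bound, *lutS* is not transcribed.
So LutS is not produced.
NerD is constitutively active in this strain.
Mevalonate is present, so VorK is active.
No repressor is bound and VorK is active, so *vorQ* is transcribed.
So VorQ is produced and active.
With repressor VorQ bound, *kulE* is not transcribed.
So KulE is not produced.
With no repressor bound, *gorP* is transcribed.
So GorP is produced and active.
ppGpp is absent, so RudY is active.
With repressor RudY bound, *holV* is not transcribed.
So HolV is not produced.
Required activator HolV is absent, so *bexY* is not transcribed.
So BexY is not produced.
Activator GorP is present, so *temY* is transcribed.

ON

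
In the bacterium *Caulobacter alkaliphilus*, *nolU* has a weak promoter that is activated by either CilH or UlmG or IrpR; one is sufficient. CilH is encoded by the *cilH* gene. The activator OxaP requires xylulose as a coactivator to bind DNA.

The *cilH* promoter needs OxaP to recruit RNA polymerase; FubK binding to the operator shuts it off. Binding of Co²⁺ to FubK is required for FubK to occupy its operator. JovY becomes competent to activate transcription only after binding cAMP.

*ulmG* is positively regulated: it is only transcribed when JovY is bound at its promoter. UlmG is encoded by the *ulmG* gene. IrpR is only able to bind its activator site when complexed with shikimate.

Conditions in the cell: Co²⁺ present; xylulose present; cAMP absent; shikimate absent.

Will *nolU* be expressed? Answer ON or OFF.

Xylulose is present, so OxaP is active.
Co²⁺ is present, so FubK is active.
With repressor FubK bound, *cilH* is not transcribed.
So CilH is not produced.
cAMP is absent, so JovY is inactive.
Required activator JovY is absent, so *ulmG* is not transcribed.
So UlmG is not produced.
Shikimate is absent, so IrpR is inactive.
No activator is available at the *nolU* promoter, so *nolU* is not transcribed.

OFF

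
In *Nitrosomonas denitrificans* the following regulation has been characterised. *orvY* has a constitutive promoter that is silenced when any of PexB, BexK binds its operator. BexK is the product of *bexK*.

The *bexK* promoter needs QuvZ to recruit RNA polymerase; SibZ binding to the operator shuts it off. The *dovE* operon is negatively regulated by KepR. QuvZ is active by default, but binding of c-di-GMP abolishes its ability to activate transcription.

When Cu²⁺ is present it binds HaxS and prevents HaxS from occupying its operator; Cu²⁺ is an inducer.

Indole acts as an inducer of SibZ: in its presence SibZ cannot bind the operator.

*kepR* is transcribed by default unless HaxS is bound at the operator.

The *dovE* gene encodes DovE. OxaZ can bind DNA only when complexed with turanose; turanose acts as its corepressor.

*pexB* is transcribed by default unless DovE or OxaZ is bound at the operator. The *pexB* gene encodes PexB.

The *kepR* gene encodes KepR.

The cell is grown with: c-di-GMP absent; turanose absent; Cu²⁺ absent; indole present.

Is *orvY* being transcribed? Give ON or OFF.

Cu²⁺ is absent, so HaxS is active.
With repressor HaxS bound, *kepR* is not transcribed.
So KepR is not produced.
With no repressor bound, *dovE* is transcribed.
So DovE is produced and active.
Turanose is absent, so OxaZ is inactive.
With repressor DovE bound, *pexB* is not transcribed.
So PexB is not produced.
c-di-GMP is absent, so QuvZ is active.
Indole is present, so SibZ is inactive.
No repressor is bound and QuvZ is active, so *bexK* is transcribed.
So BexK is produced and active.
With repressor BexK bound, *orvY* is not transcribed.

OFF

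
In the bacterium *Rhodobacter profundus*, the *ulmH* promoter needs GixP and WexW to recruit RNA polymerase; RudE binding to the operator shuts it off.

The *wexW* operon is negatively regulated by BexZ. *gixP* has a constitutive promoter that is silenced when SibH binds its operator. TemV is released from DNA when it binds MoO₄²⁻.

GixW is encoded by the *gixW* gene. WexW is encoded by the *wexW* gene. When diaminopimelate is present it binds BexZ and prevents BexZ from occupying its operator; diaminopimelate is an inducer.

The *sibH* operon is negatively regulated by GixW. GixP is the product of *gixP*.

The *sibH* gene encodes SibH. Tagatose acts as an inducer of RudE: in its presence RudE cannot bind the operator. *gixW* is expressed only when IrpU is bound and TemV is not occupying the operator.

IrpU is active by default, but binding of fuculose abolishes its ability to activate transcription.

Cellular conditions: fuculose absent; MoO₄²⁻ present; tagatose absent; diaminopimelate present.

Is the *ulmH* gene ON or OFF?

Fuculose is absent, so IrpU is active.
MoO₄²⁻ is present, so TemV is inactive.
No repressor is bound and IrpU is active, so *gixW* is transcribed.
So GixW is produced and active.
With repressor GixW bound, *sibH* is not transcribed.
So SibH is not produced.
With no repressor bound, *gixP* is transcribed.
So GixP is produced and active.
Diaminopimelate is present, so BexZ is inactive.
With no repressor bound, *wexW* is transcribed.
So WexW is produced and active.
Tagatose is absent, so RudE is active.
With repressor RudE bound, *ulmH* is not transcribed.

OFF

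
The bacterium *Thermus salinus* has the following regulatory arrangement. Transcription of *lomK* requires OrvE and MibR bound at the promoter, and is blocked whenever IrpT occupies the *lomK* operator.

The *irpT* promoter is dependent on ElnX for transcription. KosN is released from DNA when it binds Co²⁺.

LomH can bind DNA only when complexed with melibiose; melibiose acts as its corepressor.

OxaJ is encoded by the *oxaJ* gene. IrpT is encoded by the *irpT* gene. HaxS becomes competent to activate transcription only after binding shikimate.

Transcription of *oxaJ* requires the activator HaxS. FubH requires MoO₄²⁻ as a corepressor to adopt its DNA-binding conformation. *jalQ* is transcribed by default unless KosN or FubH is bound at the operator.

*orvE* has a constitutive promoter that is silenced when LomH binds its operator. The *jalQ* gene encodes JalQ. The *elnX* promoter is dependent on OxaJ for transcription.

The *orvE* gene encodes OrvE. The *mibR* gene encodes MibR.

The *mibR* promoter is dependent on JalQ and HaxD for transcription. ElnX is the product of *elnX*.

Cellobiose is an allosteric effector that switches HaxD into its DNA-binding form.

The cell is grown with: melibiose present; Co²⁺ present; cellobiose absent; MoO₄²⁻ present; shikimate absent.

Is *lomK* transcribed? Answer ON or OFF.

Melibiose is present, so LomH is active.
With repressor LomH bound, *orvE* is not transcribed.
So OrvE is not produced.
Shikimate is absent, so HaxS is inactive.
Required activator HaxS is absent, so *oxaJ* is not transcribed.
So OxaJ is not produced.
Required activator OxaJ is absent, so *elnX* is not transcribed.
So ElnX is not produced.
Required activator ElnX is absent, so *irpT* is not transcribed.
So IrpT is not produced.
Co²⁺ is present, so KosN is inactive.
MoO₄²⁻ is present, so FubH is active.
With repressor FubH bound, *jalQ* is not transcribed.
So JalQ is not produced.
Cellobiose is absent, so HaxD is inactive.
Required activator JalQ is absent, so *mibR* is not transcribed.
So MibR is not produced.
Required activator OrvE is absent, so *lomK* is not transcribed.

OFF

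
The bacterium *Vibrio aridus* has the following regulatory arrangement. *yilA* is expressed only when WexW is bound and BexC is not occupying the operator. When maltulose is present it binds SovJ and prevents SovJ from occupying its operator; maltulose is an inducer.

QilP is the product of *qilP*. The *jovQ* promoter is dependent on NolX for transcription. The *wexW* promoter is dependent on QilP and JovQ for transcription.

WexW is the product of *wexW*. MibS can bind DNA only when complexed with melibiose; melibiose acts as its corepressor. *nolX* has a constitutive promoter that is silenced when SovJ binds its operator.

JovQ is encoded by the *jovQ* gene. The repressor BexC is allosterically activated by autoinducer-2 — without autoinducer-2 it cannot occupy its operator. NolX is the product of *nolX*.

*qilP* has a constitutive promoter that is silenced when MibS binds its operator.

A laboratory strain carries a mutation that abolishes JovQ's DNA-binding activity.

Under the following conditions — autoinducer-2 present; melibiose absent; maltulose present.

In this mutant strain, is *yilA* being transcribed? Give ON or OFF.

Autoinducer-2 is present, so BexC is active.
Melibiose is absent, so MibS is inactive.
With no repressor bound, *qilP* is transcribed.
So QilP is produced and active.
JovQ is non-functional in this strain, so it has no effect.
Required activator JovQ is absent, so *wexW* is not transcribed.
So WexW is not produced.
With repressor BexC bound, *yilA* is not transcribed.

OFF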